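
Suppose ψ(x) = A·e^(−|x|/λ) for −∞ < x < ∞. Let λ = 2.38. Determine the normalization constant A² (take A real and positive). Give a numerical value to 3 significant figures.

Require ∫ |ψ|² dx = 1 over the whole domain.
Using ∫₀^∞ xⁿ e^(−αx) dx = n!/αⁿ⁺¹, with ψ = A·e^(−|x|/λ), the integral evaluates to A²·[λ].
Setting this equal to 1 gives A² = 1/(λ).
With λ = 2.38: A² = 0.4202 and A = 0.6482.

A^2 ≈ 0.420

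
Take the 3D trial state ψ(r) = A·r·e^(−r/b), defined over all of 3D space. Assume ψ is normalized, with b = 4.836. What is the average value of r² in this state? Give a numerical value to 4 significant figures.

⟨r^2⟩ ≈ 175.4

The expectation value is the |ψ|²-weighted average of r^2: ∫ r^2|ψ|² 4πr² dr.
Evaluating both integrals, ⟨r²⟩ = 15·b^2/2.
With b = 4.836, ⟨r^2⟩ = 175.40.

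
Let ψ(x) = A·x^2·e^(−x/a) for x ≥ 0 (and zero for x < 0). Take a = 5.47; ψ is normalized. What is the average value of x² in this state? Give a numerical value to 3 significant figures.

By definition ⟨x²⟩ = ∫ x^2 |ψ(x)|² dx.
With ∫₀^∞ x^6 e^(−αx) dx = 6!/α^7, evaluating both integrals, ⟨x²⟩ = 15·a^2/2.
Putting a = 5.47 gives 224.4.

⟨x^2⟩ ≈ 224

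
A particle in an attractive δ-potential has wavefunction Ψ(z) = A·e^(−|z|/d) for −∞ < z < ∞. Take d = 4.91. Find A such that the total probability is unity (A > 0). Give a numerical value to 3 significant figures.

Require ∫ |Ψ|² dz = 1 over the whole domain.
Recall ∫₀^∞ z^m e^(−z/β) dz = m!·β^(m+1), with Ψ = A·e^(−|z|/d), the integral evaluates to A²·[d].
Hence A² = 1/[d].
Substituting d = 4.91 gives A² = 0.2037, so A = 0.4513.

A ≈ 0.451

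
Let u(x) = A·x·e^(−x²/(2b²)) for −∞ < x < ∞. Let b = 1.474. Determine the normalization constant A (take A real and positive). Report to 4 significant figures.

A ≈ 0.5936

We need A² ∫|f|² dx = 1, taking the integral from −∞ to ∞.
Differentiating ∫e^(−αx²) dx = √(π/α) under α to get the higher moments, with u = A·x·e^(−x²/(2b²)), the integral evaluates to A²·[√(π)·b^3/2].
Setting this equal to 1 gives A² = 1/(√(π)·b^3/2).
With b = 1.474: A² = 0.35234 and A = 0.59358.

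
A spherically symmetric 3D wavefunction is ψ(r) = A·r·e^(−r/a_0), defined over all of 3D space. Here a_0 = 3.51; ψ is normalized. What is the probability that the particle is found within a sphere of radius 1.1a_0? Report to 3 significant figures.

P = ∫ |ψ|² 4πr² dr over r ≤ 1.1a_0.
A² is fixed by ∫₀^∞ 4πr²|ψ|² dr = 1, i.e. A² = (3·π·a_0^5)^(−1).
In terms of u = r/a_0 (A², 4π and the length scale all cancel between numerator and denominator), P = [∫_{0}^{1.1} u^4·e^(-2·u) du] / [∫_{0}^{∞} u^4·e^(-2·u) du].
Using ∫ u^4·e^(-2·u) du = -(u^4/2 + u^3 + 3·u^2/2 + 3·u/2 + 3/4)·e^(-2·u), the numerator is ≈ 0.054372 and the denominator is 3/4.
This evaluates to P = 0.07250.

P ≈ 0.0725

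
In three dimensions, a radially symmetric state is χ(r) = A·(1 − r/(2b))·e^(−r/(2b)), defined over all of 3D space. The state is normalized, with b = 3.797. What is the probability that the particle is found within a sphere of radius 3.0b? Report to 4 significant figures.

With dV = 4πr²dr, the probability is ∫|χ|² dV over r ≤ 3.0b.
Normalization gives A² = 1/(8·π·b^3).
In terms of u = r/b (A², 4π and the length scale all cancel between numerator and denominator), P = [∫_{0}^{3.0} u^2·(1 - u/2)^2·e^(-u) du] / [∫_{0}^{∞} u^2·(1 - u/2)^2·e^(-u) du].
With ∫ u^2·(1 - u/2)^2·e^(-u) du = -(u^4/4 + u^2 + 2·u + 2)·e^(-u) + C, the region integral is 2 - 149·e^(-3)/4 and the full one is 2.
Taking the ratio yields P = 0.072716.

P ≈ 0.07272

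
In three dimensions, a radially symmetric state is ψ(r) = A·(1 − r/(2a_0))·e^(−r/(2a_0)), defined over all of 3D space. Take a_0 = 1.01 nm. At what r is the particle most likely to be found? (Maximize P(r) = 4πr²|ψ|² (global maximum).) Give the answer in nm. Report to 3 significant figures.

r ≈ 5.29 nm

The maximum of P(r) = 4πr²|ψ|² occurs where its derivative vanishes.
Solving yields r = a_0·(√(5) + 3).
With a_0 = 1.01, the most probable radial distance is 5.288 nm.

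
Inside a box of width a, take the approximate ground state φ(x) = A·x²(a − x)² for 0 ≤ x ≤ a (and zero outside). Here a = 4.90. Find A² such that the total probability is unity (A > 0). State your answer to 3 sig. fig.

A^2 ≈ 0.000387

We need A² ∫|f|² dx = 1, taking the integral from 0 to a.
Expanding the polynomial and integrating term by term, the integral (without the A² prefactor) comes out to a^9/630.
Hence A² = 1/[a^9/630].
With a = 4.90: A² = 0.0003869 and A = 0.01967.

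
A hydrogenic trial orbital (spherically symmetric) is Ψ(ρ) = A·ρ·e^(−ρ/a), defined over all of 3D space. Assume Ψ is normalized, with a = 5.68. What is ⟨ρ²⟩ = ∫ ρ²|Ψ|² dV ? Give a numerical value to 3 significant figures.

⟨ρ^2⟩ ≈ 242

⟨ρ²⟩ = ∫ ρ^2 |Ψ|² 4πρ² dρ over the full domain.
With ∫₀^∞ ρ^6 e^(−αρ) dρ = 6!/α^7, since the A² factors cancel between numerator and denominator, ⟨ρ²⟩ = 15·a^2/2.
With a = 5.68, ⟨ρ^2⟩ = 242.0.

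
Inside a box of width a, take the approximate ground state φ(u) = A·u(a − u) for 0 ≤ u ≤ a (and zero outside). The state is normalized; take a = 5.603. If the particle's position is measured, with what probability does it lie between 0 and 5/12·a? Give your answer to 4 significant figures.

P ≈ 0.3466

The probability is P = ∫ |φ|² du over [0, 5/12·a].
The normalization integral ∫|φ|²du over the whole domain equals a^5/30·A², and A² cancels in the ratio.
In terms of t = u/a (A² and the length scale cancel between numerator and denominator), P = [∫_{0}^{5/12} t^2·(1 - t)^2 dt] / [∫_{0}^{1} t^2·(1 - t)^2 dt].
With ∫ t^2·(1 - t)^2 dt = t^3·(6·t^2 - 15·t + 10)/30 + C, the region integral is ≈ 0.0115540 and the full one is 1/30.
Taking the ratio, P = 0.34662.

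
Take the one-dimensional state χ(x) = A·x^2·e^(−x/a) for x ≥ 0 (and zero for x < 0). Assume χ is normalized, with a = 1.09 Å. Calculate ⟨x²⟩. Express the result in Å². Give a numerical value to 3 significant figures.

⟨x^2⟩ ≈ 8.91 Å^2

⟨x²⟩ = ∫ x^2 |χ|² dx over the full domain.
Using ∫₀^∞ xⁿ e^(−αx) dx = n!/αⁿ⁺¹, evaluating both integrals, ⟨x²⟩ = 15·a^2/2.
Putting a = 1.09 gives 8.911.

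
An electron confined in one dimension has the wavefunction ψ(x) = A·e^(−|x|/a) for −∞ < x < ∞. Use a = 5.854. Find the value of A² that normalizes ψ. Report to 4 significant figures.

A^2 ≈ 0.1708

We need A² ∫|f|² dx = 1, taking the integral from −∞ to ∞.
The integral (without the A² prefactor) comes out to a.
Hence A² = 1/[a].
Substituting a = 5.854 gives A² = 0.17082, so A = 0.41331.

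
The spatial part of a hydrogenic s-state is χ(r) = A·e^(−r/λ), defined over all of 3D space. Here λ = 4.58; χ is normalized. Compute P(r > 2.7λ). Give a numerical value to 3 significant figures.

Integrate the radial probability density 4πr²|χ|² over r > 2.7λ.
The full normalization integral is A²·[π·λ^3] = 1, fixing A².
Substituting u = r/λ, A², 4π and the length scale all cancel in the ratio: P = ∫_{2.7}^{∞} u^2·e^(-2·u) du / ∫_{0}^{∞} u^2·e^(-2·u) du.
Using ∫ u^2·e^(-2·u) du = -(2·u^2 + 2·u + 1)·e^(-2·u)/4, the numerator is 1049·e^(-27/5)/200 and the denominator is 1/4.
Taking the ratio yields P = 0.09476.

P ≈ 0.0948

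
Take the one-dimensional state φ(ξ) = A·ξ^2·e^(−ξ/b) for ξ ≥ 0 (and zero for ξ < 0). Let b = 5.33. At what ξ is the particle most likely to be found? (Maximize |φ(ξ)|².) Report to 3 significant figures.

ξ ≈ 10.7

Differentiate |φ(ξ)|² with respect to ξ and set to zero.
This gives ξ = 2·b.
With b = 5.33, the most probable position is 10.66.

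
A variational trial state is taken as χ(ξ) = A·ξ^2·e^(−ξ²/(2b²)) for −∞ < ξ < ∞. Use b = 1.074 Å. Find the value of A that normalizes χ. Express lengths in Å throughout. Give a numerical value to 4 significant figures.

We need A² ∫|f|² dξ = 1, taking the integral from −∞ to ∞.
With χ = A·ξ^2·e^(−ξ²/(2b²)), the integral evaluates to A²·[3·√(π)·b^5/4].
Setting this equal to 1 gives A² = 1/(3·√(π)·b^5/4).
Plugging in b = 1.074 yields A = 0.72556.

A ≈ 0.7256 Å^(-5/2)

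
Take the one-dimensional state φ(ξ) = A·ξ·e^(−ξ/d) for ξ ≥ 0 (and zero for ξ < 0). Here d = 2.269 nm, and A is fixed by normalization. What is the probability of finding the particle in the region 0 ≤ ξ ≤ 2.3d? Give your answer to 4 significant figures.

P ≈ 0.8374

The probability is P = ∫ |φ|² dξ over [0, 2.3d].
The normalization integral ∫|φ|²dξ over the whole domain equals d^3/4·A², and A² cancels in the ratio.
In terms of u = ξ/d (A² and the length scale cancel between numerator and denominator), P = [∫_{0}^{2.3} u^2·e^(-2·u) du] / [∫_{0}^{∞} u^2·e^(-2·u) du].
With ∫ u^2·e^(-2·u) du = -(2·u^2 + 2·u + 1)·e^(-2·u)/4 + C, the region integral is 1/4 - 809·e^(-23/5)/200 and the full one is 1/4.
The result is P = 0.83736.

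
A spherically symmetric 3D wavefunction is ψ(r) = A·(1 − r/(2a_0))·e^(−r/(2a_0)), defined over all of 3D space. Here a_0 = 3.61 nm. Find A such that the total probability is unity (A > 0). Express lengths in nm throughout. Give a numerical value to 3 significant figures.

A ≈ 0.0291 nm^(-3/2)

Normalization requires ∫|ψ|² 4πr² dr = 1, integrated from 0 to ∞.
Recall ∫₀^∞ r^m e^(−r/β) dr = m!·β^(m+1), ∫|ψ|² 4πr² dr = A²·(8·π·a_0^3).
Setting this equal to 1 gives A² = 1/(8·π·a_0^3).
Plugging in a_0 = 3.61 yields A = 0.02908.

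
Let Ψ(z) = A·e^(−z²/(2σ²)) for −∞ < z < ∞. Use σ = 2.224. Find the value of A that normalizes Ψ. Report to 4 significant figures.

A ≈ 0.5037

Normalization requires ∫|Ψ|² dz = 1, integrated from −∞ to ∞.
The integral (without the A² prefactor) comes out to √(π)·σ.
Setting this equal to 1 gives A² = 1/(√(π)·σ).
Substituting σ = 2.224 gives A² = 0.25368, so A = 0.50367.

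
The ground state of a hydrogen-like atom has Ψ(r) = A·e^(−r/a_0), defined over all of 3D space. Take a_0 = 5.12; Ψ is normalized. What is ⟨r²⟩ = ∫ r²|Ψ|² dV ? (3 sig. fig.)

⟨r²⟩ = ∫ r^2 |Ψ|² 4πr² dr over the full domain.
Since the A² factors cancel between numerator and denominator, ⟨r²⟩ = 3·a_0^2.
Putting a_0 = 5.12 gives 78.64.

⟨r^2⟩ ≈ 78.6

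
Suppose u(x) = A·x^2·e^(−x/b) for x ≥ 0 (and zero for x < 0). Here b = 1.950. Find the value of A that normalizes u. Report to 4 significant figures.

The normalization condition is ∫|u|² dx = 1 from 0 to ∞.
Using ∫₀^∞ xⁿ e^(−αx) dx = n!/αⁿ⁺¹, carrying out the integral gives A² · 3·b^5/4.
Setting this equal to 1 gives A² = 1/(3·b^5/4).
With b = 1.950: A² = 0.047290 and A = 0.21746.

A ≈ 0.2175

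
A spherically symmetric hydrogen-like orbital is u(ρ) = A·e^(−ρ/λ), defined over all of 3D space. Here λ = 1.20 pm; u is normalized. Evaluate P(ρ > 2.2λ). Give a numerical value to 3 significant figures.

P = ∫ |u|² 4πρ² dρ over ρ > 2.2λ.
The full normalization integral is A²·[π·λ^3] = 1, fixing A².
Substituting t = ρ/λ, A², 4π and the length scale all cancel in the ratio: P = ∫_{2.2}^{∞} t^2·e^(-2·t) dt / ∫_{0}^{∞} t^2·e^(-2·t) dt.
Using ∫ t^2·e^(-2·t) dt = -(2·t^2 + 2·t + 1)·e^(-2·t)/4, the numerator is 377·e^(-22/5)/100 and the denominator is 1/4.
The region integral divided by the full integral gives P = 0.1851.

P ≈ 0.185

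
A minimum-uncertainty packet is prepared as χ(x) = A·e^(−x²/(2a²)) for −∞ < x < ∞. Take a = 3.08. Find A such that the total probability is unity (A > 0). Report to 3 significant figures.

A ≈ 0.428

The normalization condition is ∫|χ|² dx = 1 from −∞ to ∞.
Differentiating ∫e^(−αx²) dx = √(π/α) under α to get the higher moments, the integral (without the A² prefactor) comes out to √(π)·a.
Setting this equal to 1 gives A² = 1/(√(π)·a).
Plugging in a = 3.08 yields A = 0.4280.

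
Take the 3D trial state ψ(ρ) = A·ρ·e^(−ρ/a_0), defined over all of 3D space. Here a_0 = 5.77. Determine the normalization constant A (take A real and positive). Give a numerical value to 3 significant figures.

The normalization condition is ∫|ψ|² 4πρ² dρ = 1 from 0 to ∞.
(Spherical symmetry: dV = 4πρ² dρ.)
With ∫₀^∞ ρ^4 e^(−αρ) dρ = 4!/α^5, carrying out the integral gives A² · 3·π·a_0^5.
Hence A² = 1/[3·π·a_0^5].
With a_0 = 5.77: A² = 0.00001659 and A = 0.004073.

A ≈ 0.00407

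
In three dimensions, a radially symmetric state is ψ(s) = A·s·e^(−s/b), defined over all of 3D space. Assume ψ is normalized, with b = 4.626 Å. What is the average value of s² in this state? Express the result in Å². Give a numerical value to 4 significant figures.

⟨s^2⟩ ≈ 160.5 Å^2

By definition ⟨s²⟩ = ∫ s^2 |ψ(s)|² 4πs² ds.
The ratio of the moment integral to the normalization integral gives ⟨s²⟩ = 15·b^2/2.
Putting b = 4.626 gives 160.50.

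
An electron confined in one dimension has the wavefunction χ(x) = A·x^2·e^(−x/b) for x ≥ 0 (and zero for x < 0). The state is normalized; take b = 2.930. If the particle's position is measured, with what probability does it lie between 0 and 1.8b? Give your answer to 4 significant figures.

|χ|² is the probability density, so P = ∫_{0}^{1.8b} |χ|² dx.
Since A² = 1/(3·b^5/4), this is the region integral divided by the full normalization integral.
In terms of u = x/b (A² and the length scale cancel between numerator and denominator), P = [∫_{0}^{1.8} u^4·e^(-2·u) du] / [∫_{0}^{∞} u^4·e^(-2·u) du].
Using ∫ u^4·e^(-2·u) du = -(u^4/2 + u^3 + 3·u^2/2 + 3·u/2 + 3/4)·e^(-2·u), the numerator is ≈ 0.220171 and the denominator is 3/4.
This works out to P = 0.29356.

P ≈ 0.2936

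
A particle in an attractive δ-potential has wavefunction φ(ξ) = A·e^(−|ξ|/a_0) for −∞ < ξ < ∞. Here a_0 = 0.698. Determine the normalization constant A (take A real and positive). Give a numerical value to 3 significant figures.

Require ∫ |φ|² dξ = 1 over the whole domain.
Carrying out the integral gives A² · a_0.
Setting this equal to 1 gives A² = 1/(a_0).
With a_0 = 0.698: A² = 1.433 and A = 1.197.

A ≈ 1.20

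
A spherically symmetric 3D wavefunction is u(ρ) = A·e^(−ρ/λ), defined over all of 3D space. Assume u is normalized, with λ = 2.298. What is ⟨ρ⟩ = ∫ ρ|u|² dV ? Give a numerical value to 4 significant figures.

⟨ρ⟩ ≈ 3.447

The expectation value is the |u|²-weighted average of ρ: ∫ ρ|u|² 4πρ² dρ.
Recall ∫₀^∞ ρ^m e^(−ρ/β) dρ = m!·β^(m+1), evaluating both integrals, ⟨ρ⟩ = 3·λ/2.
Putting λ = 2.298 gives 3.4470.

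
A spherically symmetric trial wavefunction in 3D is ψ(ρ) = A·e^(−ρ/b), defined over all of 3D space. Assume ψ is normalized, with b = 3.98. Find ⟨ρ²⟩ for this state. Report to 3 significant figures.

⟨ρ^2⟩ ≈ 47.5

The expectation value is the |ψ|²-weighted average of ρ^2: ∫ ρ^2|ψ|² 4πρ² dρ.
Evaluating both integrals, ⟨ρ²⟩ = 3·b^2.
Putting b = 3.98 gives 47.52.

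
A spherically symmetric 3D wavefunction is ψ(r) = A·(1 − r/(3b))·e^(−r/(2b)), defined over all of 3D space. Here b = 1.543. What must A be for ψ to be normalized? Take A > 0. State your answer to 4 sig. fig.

We need A² ∫|f|² 4πr² dr = 1, taking the integral from 0 to ∞.
With ∫₀^∞ r^4 e^(−αr) dr = 4!/α^5, the integral (without the A² prefactor) comes out to 8·π·b^3/3.
Hence A² = 1/[8·π·b^3/3].
Substituting b = 1.543 gives A² = 0.032493, so A = 0.18026.

A ≈ 0.1803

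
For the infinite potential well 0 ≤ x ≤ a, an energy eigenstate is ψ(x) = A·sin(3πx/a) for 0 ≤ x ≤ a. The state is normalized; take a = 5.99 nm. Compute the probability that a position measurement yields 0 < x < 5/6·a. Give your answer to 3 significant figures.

P ≈ 0.833

|ψ|² is the probability density, so P = ∫_{0}^{5/6·a} |ψ|² dx.
The normalization integral ∫|ψ|²dx over the whole domain equals a/2·A², and A² cancels in the ratio.
Let u = x/a; then A² and the length scale cancel, so P = ∫_{0}^{5/6} sin(3·π·u)^2 du ÷ ∫_{0}^{1} sin(3·π·u)^2 du.
Using ∫ sin(3·π·u)^2 du = u/2 - sin(6·π·u)/(12·π), the numerator is 5/12 and the denominator is 1/2.
This works out to P = 5/6.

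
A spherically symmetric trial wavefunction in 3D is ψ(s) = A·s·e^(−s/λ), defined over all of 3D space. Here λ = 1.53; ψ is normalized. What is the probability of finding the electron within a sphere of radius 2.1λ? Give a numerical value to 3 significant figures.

P ≈ 0.410

P = ∫ |ψ|² 4πs² ds over s ≤ 2.1λ.
A² is fixed by ∫₀^∞ 4πs²|ψ|² ds = 1, i.e. A² = (3·π·λ^5)^(−1).
Substituting u = s/λ, A², 4π and the length scale all cancel in the ratio: P = ∫_{0}^{2.1} u^4·e^(-2·u) du / ∫_{0}^{∞} u^4·e^(-2·u) du.
With ∫ u^4·e^(-2·u) du = -(u^4/2 + u^3 + 3·u^2/2 + 3·u/2 + 3/4)·e^(-2·u) + C, the region integral is ≈ 0.30763 and the full one is 3/4.
This evaluates to P = 0.4102.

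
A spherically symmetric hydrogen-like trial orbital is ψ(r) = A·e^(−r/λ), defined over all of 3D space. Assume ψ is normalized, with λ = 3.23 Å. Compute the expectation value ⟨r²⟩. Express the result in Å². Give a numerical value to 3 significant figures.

⟨r^2⟩ ≈ 31.3 Å^2

By definition ⟨r²⟩ = ∫ r^2 |ψ(r)|² 4πr² dr.
With ∫₀^∞ r^4 e^(−αr) dr = 4!/α^5, evaluating both integrals, ⟨r²⟩ = 3·λ^2.
Putting λ = 3.23 gives 31.30.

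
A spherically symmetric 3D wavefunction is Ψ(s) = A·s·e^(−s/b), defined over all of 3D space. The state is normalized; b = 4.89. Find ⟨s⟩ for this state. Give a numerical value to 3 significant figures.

⟨s⟩ = ∫ s |Ψ|² 4πs² ds over the full domain.
Using ∫₀^∞ sⁿ e^(−αs) ds = n!/αⁿ⁺¹, the ratio of the moment integral to the normalization integral gives ⟨s⟩ = 5·b/2.
Putting b = 4.89 gives 12.23.

⟨s⟩ ≈ 12.2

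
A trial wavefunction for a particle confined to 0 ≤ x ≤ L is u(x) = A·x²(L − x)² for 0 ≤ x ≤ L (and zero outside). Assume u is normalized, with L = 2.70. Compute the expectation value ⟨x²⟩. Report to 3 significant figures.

⟨x^2⟩ ≈ 1.99

By definition ⟨x²⟩ = ∫ x^2 |u(x)|² dx.
Since the A² factors cancel between numerator and denominator, ⟨x²⟩ = 3·L^2/11.
Putting L = 2.70 gives 1.988.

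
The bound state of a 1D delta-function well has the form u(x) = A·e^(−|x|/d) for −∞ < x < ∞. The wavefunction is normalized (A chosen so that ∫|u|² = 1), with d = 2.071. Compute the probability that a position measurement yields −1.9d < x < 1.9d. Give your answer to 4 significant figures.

P = ∫_{−1.9d}^{1.9d} |u(x)|² dx.
Since A² = 1/(d), this is the region integral divided by the full normalization integral.
Both integrals are even about x = 0, so only the x ≥ 0 halves are needed (the factors of 2 cancel). Let t = x/d; then A² and the length scale cancel, so P = ∫_{0}^{1.9} e^(-2·t) dt ÷ ∫_{0}^{∞} e^(-2·t) dt.
With ∫ e^(-2·t) dt = -e^(-2·t)/2 + C, the region integral is 1/2 - e^(-19/5)/2 and the full one is 1/2.
This works out to P = 0.97763.

P ≈ 0.9776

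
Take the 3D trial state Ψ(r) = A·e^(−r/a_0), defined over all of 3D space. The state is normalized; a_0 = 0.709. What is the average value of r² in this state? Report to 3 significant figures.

⟨r^2⟩ ≈ 1.51

The expectation value is the |Ψ|²-weighted average of r^2: ∫ r^2|Ψ|² 4πr² dr.
Since the A² factors cancel between numerator and denominator, ⟨r²⟩ = 3·a_0^2.
With a_0 = 0.709, ⟨r^2⟩ = 1.508.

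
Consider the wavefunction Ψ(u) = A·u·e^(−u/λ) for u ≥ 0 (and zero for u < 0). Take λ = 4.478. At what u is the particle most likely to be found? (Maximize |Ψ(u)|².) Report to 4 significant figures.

Differentiate |Ψ(u)|² with respect to u and set to zero.
This gives u = λ.
With λ = 4.478, the most probable position is 4.4780.

u ≈ 4.478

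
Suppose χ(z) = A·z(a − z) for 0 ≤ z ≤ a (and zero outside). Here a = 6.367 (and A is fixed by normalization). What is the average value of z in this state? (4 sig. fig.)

⟨z⟩ ≈ 3.184

⟨z⟩ = ∫ z |χ|² dz over the full domain.
Evaluating both integrals, ⟨z⟩ = a/2.
Putting a = 6.367 gives 3.1835.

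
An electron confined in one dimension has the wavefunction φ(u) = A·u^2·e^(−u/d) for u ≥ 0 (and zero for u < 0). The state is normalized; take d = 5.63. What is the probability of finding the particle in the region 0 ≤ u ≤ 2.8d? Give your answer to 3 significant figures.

|φ|² is the probability density, so P = ∫_{0}^{2.8d} |φ|² du.
The normalization integral ∫|φ|²du over the whole domain equals 3·d^5/4·A², and A² cancels in the ratio.
Let t = u/d; then A² and the length scale cancel, so P = ∫_{0}^{2.8} t^4·e^(-2·t) dt ÷ ∫_{0}^{∞} t^4·e^(-2·t) dt.
An antiderivative of t^4·e^(-2·t) is -(t^4/2 + t^3 + 3·t^2/2 + 3·t/2 + 3/4)·e^(-2·t); evaluating from 0 to 2.8 gives ≈ 0.49339, while the full integral is 3/4.
Evaluating gives P = 0.6578.

P ≈ 0.658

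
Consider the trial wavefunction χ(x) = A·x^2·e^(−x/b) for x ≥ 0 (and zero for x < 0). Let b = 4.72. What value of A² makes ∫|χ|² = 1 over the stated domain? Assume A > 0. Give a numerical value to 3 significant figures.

Require ∫ |χ|² dx = 1 over the whole domain.
∫|χ|² dx = A²·(3·b^5/4).
Setting this equal to 1 gives A² = 1/(3·b^5/4).
With b = 4.72: A² = 0.0005692 and A = 0.02386.

A^2 ≈ 0.000569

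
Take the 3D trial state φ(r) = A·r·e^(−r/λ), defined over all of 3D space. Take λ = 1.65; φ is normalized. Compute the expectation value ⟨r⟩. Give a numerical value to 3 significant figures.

By definition ⟨r⟩ = ∫ r |φ(r)|² 4πr² dr.
With ∫₀^∞ r^5 e^(−αr) dr = 5!/α^6, since the A² factors cancel between numerator and denominator, ⟨r⟩ = 5·λ/2.
Putting λ = 1.65 gives 4.125.

⟨r⟩ ≈ 4.13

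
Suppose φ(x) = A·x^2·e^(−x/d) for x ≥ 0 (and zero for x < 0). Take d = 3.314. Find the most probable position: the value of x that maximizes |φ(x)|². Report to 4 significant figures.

The maximum of |φ(x)|² occurs where its derivative vanishes.
Solving yields x = 2·d.
With d = 3.314, the most probable position is 6.6280.

x ≈ 6.628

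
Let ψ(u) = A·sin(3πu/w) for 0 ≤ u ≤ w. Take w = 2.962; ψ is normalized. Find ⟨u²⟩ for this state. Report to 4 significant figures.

⟨u²⟩ = ∫ u^2 |ψ|² du over the full domain.
Since the A² factors cancel between numerator and denominator, ⟨u²⟩ = -w^2/(18·π^2) + w^2/3.
With w = 2.962, ⟨u^2⟩ = 2.8751.

⟨u^2⟩ ≈ 2.875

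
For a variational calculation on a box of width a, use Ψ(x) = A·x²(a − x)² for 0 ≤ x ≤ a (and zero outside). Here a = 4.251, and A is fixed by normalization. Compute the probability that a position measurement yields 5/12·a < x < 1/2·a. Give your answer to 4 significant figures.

P ≈ 0.1977

P = ∫_{5/12·a}^{1/2·a} |Ψ(x)|² dx.
The normalization integral ∫|Ψ|²dx over the whole domain equals a^9/630·A², and A² cancels in the ratio.
In terms of u = x/a (A² and the length scale cancel between numerator and denominator), P = [∫_{5/12}^{1/2} u^4·(1 - u)^4 du] / [∫_{0}^{1} u^4·(1 - u)^4 du].
With ∫ u^4·(1 - u)^4 du = u^5·(70·u^4 - 315·u^3 + 540·u^2 - 420·u + 126)/630 + C, the region integral is ≈ 0.000313762 and the full one is 1/630.
Taking the ratio, P = 0.19767.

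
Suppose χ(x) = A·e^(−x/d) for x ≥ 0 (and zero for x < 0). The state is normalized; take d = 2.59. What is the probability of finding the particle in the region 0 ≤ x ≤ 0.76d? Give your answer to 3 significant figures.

P ≈ 0.781

The probability is P = ∫ |χ|² dx over [0, 0.76d].
Since A² = 1/(d/2), this is the region integral divided by the full normalization integral.
In terms of u = x/d (A² and the length scale cancel between numerator and denominator), P = [∫_{0}^{0.76} e^(-2·u) du] / [∫_{0}^{∞} e^(-2·u) du].
Using ∫ e^(-2·u) du = -e^(-2·u)/2, the numerator is 1/2 - e^(-38/25)/2 and the denominator is 1/2.
Evaluating gives P = 0.7813.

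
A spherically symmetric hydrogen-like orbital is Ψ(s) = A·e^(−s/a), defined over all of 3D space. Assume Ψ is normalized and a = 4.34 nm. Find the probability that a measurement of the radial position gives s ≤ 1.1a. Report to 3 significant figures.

P ≈ 0.377

P = ∫ |Ψ|² 4πs² ds over s ≤ 1.1a.
The full normalization integral is A²·[π·a^3] = 1, fixing A².
Let u = s/a; then A², 4π and the length scale all cancel, so P = ∫_{0}^{1.1} u^2·e^(-2·u) du ÷ ∫_{0}^{∞} u^2·e^(-2·u) du.
An antiderivative of u^2·e^(-2·u) is -(2·u^2 + 2·u + 1)·e^(-2·u)/4; evaluating from 0 to 1.1 gives 1/4 - 281·e^(-11/5)/200, while the full integral is 1/4.
The region integral divided by the full integral gives P = 0.3773.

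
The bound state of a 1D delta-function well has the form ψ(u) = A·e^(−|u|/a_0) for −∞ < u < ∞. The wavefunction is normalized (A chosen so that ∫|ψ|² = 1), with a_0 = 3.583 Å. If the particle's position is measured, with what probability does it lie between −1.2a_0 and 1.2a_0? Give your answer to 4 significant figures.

P ≈ 0.9093

The probability is P = ∫ |ψ|² du over [−1.2a_0, 1.2a_0].
The normalization integral ∫|ψ|²du over the whole domain equals a_0·A², and A² cancels in the ratio.
By symmetry take twice the u ≥ 0 contribution in numerator and denominator; the 2's cancel. In terms of t = u/a_0 (A² and the length scale cancel between numerator and denominator), P = [∫_{0}^{1.2} e^(-2·t) dt] / [∫_{0}^{∞} e^(-2·t) dt].
With ∫ e^(-2·t) dt = -e^(-2·t)/2 + C, the region integral is 1/2 - e^(-12/5)/2 and the full one is 1/2.
Taking the ratio, P = 0.90928.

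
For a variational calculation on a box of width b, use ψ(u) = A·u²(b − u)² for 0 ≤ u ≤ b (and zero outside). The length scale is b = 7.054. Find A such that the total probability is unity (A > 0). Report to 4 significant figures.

We need A² ∫|f|² du = 1, taking the integral from 0 to b.
Carrying out the integral gives A² · b^9/630.
Setting this equal to 1 gives A² = 1/(b^9/630).
Plugging in b = 7.054 yields A = 0.0038169.

A ≈ 0.003817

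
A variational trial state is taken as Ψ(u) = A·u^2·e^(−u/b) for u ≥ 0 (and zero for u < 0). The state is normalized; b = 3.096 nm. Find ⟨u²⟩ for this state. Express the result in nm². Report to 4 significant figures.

⟨u²⟩ = ∫ u^2 |Ψ|² du over the full domain.
Using ∫₀^∞ uⁿ e^(−αu) du = n!/αⁿ⁺¹, the ratio of the moment integral to the normalization integral gives ⟨u²⟩ = 15·b^2/2.
Putting b = 3.096 gives 71.889.

⟨u^2⟩ ≈ 71.89 nm^2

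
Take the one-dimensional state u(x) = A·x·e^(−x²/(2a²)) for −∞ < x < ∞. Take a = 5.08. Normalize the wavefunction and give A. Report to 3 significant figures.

A ≈ 0.0928

Normalization requires ∫|u|² dx = 1, integrated from −∞ to ∞.
With ∫_{−∞}^{∞} x^(2m) e^(−αx²) dx = (2m−1)!!·√π / (2^m α^(m+1/2)), ∫|u|² dx = A²·(√(π)·a^3/2).
Substituting a = 5.08 gives A² = 0.008607, so A = 0.09278.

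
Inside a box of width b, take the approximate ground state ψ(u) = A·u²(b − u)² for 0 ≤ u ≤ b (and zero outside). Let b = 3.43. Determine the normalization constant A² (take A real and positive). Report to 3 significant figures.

A^2 ≈ 0.00959

We need A² ∫|f|² du = 1, taking the integral from 0 to b.
With ψ = A·u²(b − u)², the integral evaluates to A²·[b^9/630].
Setting this equal to 1 gives A² = 1/(b^9/630).
Plugging in b = 3.43 yields A = 0.09791.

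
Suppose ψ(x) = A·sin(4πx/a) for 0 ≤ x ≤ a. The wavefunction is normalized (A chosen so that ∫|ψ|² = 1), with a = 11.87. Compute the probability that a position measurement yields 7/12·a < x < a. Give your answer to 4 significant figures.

P = ∫_{7/12·a}^{a} |ψ(x)|² dx.
The normalization integral ∫|ψ|²dx over the whole domain equals a/2·A², and A² cancels in the ratio.
Let u = x/a; then A² and the length scale cancel, so P = ∫_{7/12}^{1} sin(4·π·u)^2 du ÷ ∫_{0}^{1} sin(4·π·u)^2 du.
Using ∫ sin(4·π·u)^2 du = u/2 - sin(4·π·u)·cos(4·π·u)/(8·π), the numerator is √(3)/(32·π) + 5/24 and the denominator is 1/2.
This works out to P = √(3)/(16·π) + 5/12.

P ≈ 0.4511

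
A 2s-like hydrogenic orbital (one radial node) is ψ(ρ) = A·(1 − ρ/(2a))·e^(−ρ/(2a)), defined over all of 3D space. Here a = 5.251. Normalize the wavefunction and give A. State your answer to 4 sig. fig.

A ≈ 0.01658

Require ∫ |ψ|² 4πρ² dρ = 1 over the whole domain.
In 3D with spherical symmetry the volume element is 4πρ² dρ.
Using ∫₀^∞ ρⁿ e^(−αρ) dρ = n!/αⁿ⁺¹, ∫|ψ|² 4πρ² dρ = A²·(8·π·a^3).
Setting this equal to 1 gives A² = 1/(8·π·a^3).
Substituting a = 5.251 gives A² = 0.00027481, so A = 0.016577.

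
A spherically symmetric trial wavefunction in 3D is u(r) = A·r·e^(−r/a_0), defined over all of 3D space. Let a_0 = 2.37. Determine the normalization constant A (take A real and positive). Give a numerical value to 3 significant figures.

Normalization requires ∫|u|² 4πr² dr = 1, integrated from 0 to ∞.
(Spherical symmetry: dV = 4πr² dr.)
The integral (without the A² prefactor) comes out to 3·π·a_0^5.
Hence A² = 1/[3·π·a_0^5].
Plugging in a_0 = 2.37 yields A = 0.03767.

A ≈ 0.0377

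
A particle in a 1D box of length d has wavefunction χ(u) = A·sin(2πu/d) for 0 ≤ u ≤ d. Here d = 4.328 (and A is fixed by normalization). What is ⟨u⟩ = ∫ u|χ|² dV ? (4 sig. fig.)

⟨u⟩ ≈ 2.164

By definition ⟨u⟩ = ∫ u |χ(u)|² du.
Evaluating both integrals, ⟨u⟩ = d/2.
With d = 4.328, ⟨u⟩ = 2.1640.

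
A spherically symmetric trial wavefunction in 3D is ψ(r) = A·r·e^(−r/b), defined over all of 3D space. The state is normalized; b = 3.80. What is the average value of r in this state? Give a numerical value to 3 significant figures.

⟨r⟩ ≈ 9.50

⟨r⟩ = ∫ r |ψ|² 4πr² dr over the full domain.
Using ∫₀^∞ rⁿ e^(−αr) dr = n!/αⁿ⁺¹, the ratio of the moment integral to the normalization integral gives ⟨r⟩ = 5·b/2.
Putting b = 3.80 gives 9.500.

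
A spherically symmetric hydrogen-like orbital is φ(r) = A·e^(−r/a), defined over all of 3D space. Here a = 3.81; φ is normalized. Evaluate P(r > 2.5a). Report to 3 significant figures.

Integrate the radial probability density 4πr²|φ|² over r > 2.5a.
A² is fixed by ∫₀^∞ 4πr²|φ|² dr = 1, i.e. A² = (π·a^3)^(−1).
In terms of u = r/a (A², 4π and the length scale all cancel between numerator and denominator), P = [∫_{2.5}^{∞} u^2·e^(-2·u) du] / [∫_{0}^{∞} u^2·e^(-2·u) du].
An antiderivative of u^2·e^(-2·u) is -(2·u^2 + 2·u + 1)·e^(-2·u)/4; evaluating from 2.5 to ∞ gives 37·e^(-5)/8, while the full integral is 1/4.
The region integral divided by the full integral gives P = 0.1247.

P ≈ 0.125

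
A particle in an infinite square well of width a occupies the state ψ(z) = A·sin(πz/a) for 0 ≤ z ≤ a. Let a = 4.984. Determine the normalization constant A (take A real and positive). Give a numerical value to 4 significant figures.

A ≈ 0.6335

Normalization requires ∫|ψ|² dz = 1, integrated from 0 to a.
With ∫₀^a sin²(nπz/a) dz = a/2, ∫|ψ|² dz = A²·(a/2).
Plugging in a = 4.984 yields A = 0.63347.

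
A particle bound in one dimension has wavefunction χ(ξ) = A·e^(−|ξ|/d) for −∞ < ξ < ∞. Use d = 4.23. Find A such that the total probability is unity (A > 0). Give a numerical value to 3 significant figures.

We need A² ∫|f|² dξ = 1, taking the integral from −∞ to ∞.
With χ = A·e^(−|ξ|/d), the integral evaluates to A²·[d].
So A² = (d)^(−1).
Substituting d = 4.23 gives A² = 0.2364, so A = 0.4862.

A ≈ 0.486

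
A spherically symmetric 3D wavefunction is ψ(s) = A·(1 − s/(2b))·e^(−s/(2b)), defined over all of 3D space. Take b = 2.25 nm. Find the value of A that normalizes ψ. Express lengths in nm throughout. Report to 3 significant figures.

We need A² ∫|f|² 4πs² ds = 1, taking the integral from 0 to ∞.
(Spherical symmetry: dV = 4πs² ds.)
Recall ∫₀^∞ s^m e^(−s/β) ds = m!·β^(m+1), the integral (without the A² prefactor) comes out to 8·π·b^3.
Hence A² = 1/[8·π·b^3].
With b = 2.25: A² = 0.003493 and A = 0.05910.

A ≈ 0.0591 nm^(-3/2)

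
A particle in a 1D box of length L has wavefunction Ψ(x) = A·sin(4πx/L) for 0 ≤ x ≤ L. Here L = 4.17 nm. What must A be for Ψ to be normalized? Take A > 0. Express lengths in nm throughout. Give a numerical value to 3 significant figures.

A ≈ 0.693 nm^(-1/2)

Require ∫ |Ψ|² dx = 1 over the whole domain.
The integral (without the A² prefactor) comes out to L/2.
So A² = (L/2)^(−1).
Substituting L = 4.17 gives A² = 0.4796, so A = 0.6925.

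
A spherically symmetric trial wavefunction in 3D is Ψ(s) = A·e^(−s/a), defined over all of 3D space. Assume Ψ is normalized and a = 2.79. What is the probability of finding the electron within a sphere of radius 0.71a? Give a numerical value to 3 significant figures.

P = ∫ |Ψ|² 4πs² ds over s ≤ 0.71a.
A² is fixed by ∫₀^∞ 4πs²|Ψ|² ds = 1, i.e. A² = (π·a^3)^(−1).
Substituting u = s/a, A², 4π and the length scale all cancel in the ratio: P = ∫_{0}^{0.71} u^2·e^(-2·u) du / ∫_{0}^{∞} u^2·e^(-2·u) du.
An antiderivative of u^2·e^(-2·u) is -(2·u^2 + 2·u + 1)·e^(-2·u)/4; evaluating from 0 to 0.71 gives ≈ 0.042839, while the full integral is 1/4.
Taking the ratio yields P = 0.1714.

P ≈ 0.171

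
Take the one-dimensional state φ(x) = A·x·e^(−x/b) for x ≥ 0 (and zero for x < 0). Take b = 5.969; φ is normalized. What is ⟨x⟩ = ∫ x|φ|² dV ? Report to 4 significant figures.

⟨x⟩ ≈ 8.954

By definition ⟨x⟩ = ∫ x |φ(x)|² dx.
Recall ∫₀^∞ x^m e^(−x/β) dx = m!·β^(m+1), the ratio of the moment integral to the normalization integral gives ⟨x⟩ = 3·b/2.
Putting b = 5.969 gives 8.9535.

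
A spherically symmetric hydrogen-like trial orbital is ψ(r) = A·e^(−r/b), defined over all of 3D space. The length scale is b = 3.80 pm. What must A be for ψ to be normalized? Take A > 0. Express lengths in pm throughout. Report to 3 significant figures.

A ≈ 0.0762 pm^(-3/2)

The normalization condition is ∫|ψ|² 4πr² dr = 1 from 0 to ∞.
(Spherical symmetry: dV = 4πr² dr.)
With ∫₀^∞ r^2 e^(−αr) dr = 2!/α^3, with ψ = A·e^(−r/b), the integral evaluates to A²·[π·b^3].
Plugging in b = 3.80 yields A = 0.07616.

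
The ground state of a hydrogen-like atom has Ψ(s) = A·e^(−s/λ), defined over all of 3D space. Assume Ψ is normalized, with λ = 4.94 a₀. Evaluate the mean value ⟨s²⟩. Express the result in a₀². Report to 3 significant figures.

⟨s^2⟩ ≈ 73.2 a₀^2

By definition ⟨s²⟩ = ∫ s^2 |Ψ(s)|² 4πs² ds.
With ∫₀^∞ s^4 e^(−αs) ds = 4!/α^5, since the A² factors cancel between numerator and denominator, ⟨s²⟩ = 3·λ^2.
With λ = 4.94, ⟨s^2⟩ = 73.21.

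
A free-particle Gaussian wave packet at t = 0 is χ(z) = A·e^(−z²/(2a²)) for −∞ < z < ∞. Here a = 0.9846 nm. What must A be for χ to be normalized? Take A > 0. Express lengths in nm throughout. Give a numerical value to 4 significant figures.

A ≈ 0.7570 nm^(-1/2)

Normalization requires ∫|χ|² dz = 1, integrated from −∞ to ∞.
Differentiating ∫e^(−αz²) dz = √(π/α) under α to get the higher moments, carrying out the integral gives A² · √(π)·a.
Setting this equal to 1 gives A² = 1/(√(π)·a).
Substituting a = 0.9846 gives A² = 0.57301, so A = 0.75698.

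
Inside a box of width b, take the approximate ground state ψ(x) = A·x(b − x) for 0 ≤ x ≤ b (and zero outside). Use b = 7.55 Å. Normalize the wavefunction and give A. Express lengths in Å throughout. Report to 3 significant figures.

Require ∫ |ψ|² dx = 1 over the whole domain.
With ψ = A·x(b − x), the integral evaluates to A²·[b^5/30].
Setting this equal to 1 gives A² = 1/(b^5/30).
With b = 7.55: A² = 0.001223 and A = 0.03497.

A ≈ 0.0350 Å^(-5/2)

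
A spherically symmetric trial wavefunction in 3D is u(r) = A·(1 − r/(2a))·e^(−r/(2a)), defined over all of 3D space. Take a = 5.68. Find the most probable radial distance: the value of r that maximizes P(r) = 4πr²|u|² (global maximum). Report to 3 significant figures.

The maximum of P(r) = 4πr²|u|² occurs where its derivative vanishes.
Solving yields r = a·(√(5) + 3).
With a = 5.68, the most probable radial distance is 29.74.

r ≈ 29.7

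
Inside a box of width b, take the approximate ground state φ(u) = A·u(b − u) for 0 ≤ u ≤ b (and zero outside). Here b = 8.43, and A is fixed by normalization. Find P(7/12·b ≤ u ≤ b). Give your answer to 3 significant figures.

P = ∫_{7/12·b}^{b} |φ(u)|² du.
Since A² = 1/(b^5/30), this is the region integral divided by the full normalization integral.
Substituting t = u/b, A² and the length scale cancel in the ratio: P = ∫_{7/12}^{1} t^2·(1 - t)^2 dt / ∫_{0}^{1} t^2·(1 - t)^2 dt.
Using ∫ t^2·(1 - t)^2 dt = t^3·(6·t^2 - 15·t + 10)/30, the numerator is ≈ 0.011554 and the denominator is 1/30.
This works out to P = 0.3466.

P ≈ 0.347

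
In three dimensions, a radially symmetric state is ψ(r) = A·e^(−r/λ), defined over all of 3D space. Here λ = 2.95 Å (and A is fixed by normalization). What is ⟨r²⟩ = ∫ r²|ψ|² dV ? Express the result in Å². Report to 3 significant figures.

The expectation value is the |ψ|²-weighted average of r^2: ∫ r^2|ψ|² 4πr² dr.
Evaluating both integrals, ⟨r²⟩ = 3·λ^2.
With λ = 2.95, ⟨r^2⟩ = 26.11.

⟨r^2⟩ ≈ 26.1 Å^2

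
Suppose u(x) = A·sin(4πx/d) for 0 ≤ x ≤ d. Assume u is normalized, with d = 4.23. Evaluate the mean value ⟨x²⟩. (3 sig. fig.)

⟨x²⟩ = ∫ x^2 |u|² dx over the full domain.
The ratio of the moment integral to the normalization integral gives ⟨x²⟩ = -d^2/(32·π^2) + d^2/3.
Putting d = 4.23 gives 5.908.

⟨x^2⟩ ≈ 5.91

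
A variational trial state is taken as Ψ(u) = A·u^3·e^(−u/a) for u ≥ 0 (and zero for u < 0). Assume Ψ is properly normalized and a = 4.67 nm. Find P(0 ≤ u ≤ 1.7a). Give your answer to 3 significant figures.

P = ∫_{0}^{1.7a} |Ψ(u)|² du.
The normalization integral ∫|Ψ|²du over the whole domain equals 45·a^7/8·A², and A² cancels in the ratio.
Substituting t = u/a, A² and the length scale cancel in the ratio: P = ∫_{0}^{1.7} t^6·e^(-2·t) dt / ∫_{0}^{∞} t^6·e^(-2·t) dt.
An antiderivative of t^6·e^(-2·t) is -(4·t^6 + 12·t^5 + 30·t^4 + 60·t^3 + 90·t^2 + 90·t + 45)·e^(-2·t)/8; evaluating from 0 to 1.7 gives ≈ 0.32542, while the full integral is 45/8.
Evaluating gives P = 0.05785.

P ≈ 0.0579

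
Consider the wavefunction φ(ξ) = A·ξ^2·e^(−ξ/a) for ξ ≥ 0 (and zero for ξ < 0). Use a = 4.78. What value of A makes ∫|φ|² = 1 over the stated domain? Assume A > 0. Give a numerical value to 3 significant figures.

A ≈ 0.0231

The normalization condition is ∫|φ|² dξ = 1 from 0 to ∞.
Recall ∫₀^∞ ξ^m e^(−ξ/β) dξ = m!·β^(m+1), with φ = A·ξ^2·e^(−ξ/a), the integral evaluates to A²·[3·a^5/4].
Plugging in a = 4.78 yields A = 0.02312.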